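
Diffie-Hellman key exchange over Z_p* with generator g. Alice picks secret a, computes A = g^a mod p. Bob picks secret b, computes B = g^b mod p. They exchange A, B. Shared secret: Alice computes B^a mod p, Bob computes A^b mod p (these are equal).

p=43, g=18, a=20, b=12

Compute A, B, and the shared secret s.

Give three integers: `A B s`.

Answer: 31 4 11

Derivation:
A = 18^20 mod 43  (bits of 20 = 10100)
  bit 0 = 1: r = r^2 * 18 mod 43 = 1^2 * 18 = 1*18 = 18
  bit 1 = 0: r = r^2 mod 43 = 18^2 = 23
  bit 2 = 1: r = r^2 * 18 mod 43 = 23^2 * 18 = 13*18 = 19
  bit 3 = 0: r = r^2 mod 43 = 19^2 = 17
  bit 4 = 0: r = r^2 mod 43 = 17^2 = 31
  -> A = 31
B = 18^12 mod 43  (bits of 12 = 1100)
  bit 0 = 1: r = r^2 * 18 mod 43 = 1^2 * 18 = 1*18 = 18
  bit 1 = 1: r = r^2 * 18 mod 43 = 18^2 * 18 = 23*18 = 27
  bit 2 = 0: r = r^2 mod 43 = 27^2 = 41
  bit 3 = 0: r = r^2 mod 43 = 41^2 = 4
  -> B = 4
s = B^a = 4^20 mod 43  (bits of 20 = 10100)
  bit 0 = 1: r = r^2 * 4 mod 43 = 1^2 * 4 = 1*4 = 4
  bit 1 = 0: r = r^2 mod 43 = 4^2 = 16
  bit 2 = 1: r = r^2 * 4 mod 43 = 16^2 * 4 = 41*4 = 35
  bit 3 = 0: r = r^2 mod 43 = 35^2 = 21
  bit 4 = 0: r = r^2 mod 43 = 21^2 = 11
  -> s = B^a = 11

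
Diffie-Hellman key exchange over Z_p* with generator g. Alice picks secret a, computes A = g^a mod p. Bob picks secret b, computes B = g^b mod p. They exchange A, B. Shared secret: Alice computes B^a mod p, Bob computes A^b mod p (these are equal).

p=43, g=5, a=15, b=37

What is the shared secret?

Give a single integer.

A = 5^15 mod 43  (bits of 15 = 1111)
  bit 0 = 1: r = r^2 * 5 mod 43 = 1^2 * 5 = 1*5 = 5
  bit 1 = 1: r = r^2 * 5 mod 43 = 5^2 * 5 = 25*5 = 39
  bit 2 = 1: r = r^2 * 5 mod 43 = 39^2 * 5 = 16*5 = 37
  bit 3 = 1: r = r^2 * 5 mod 43 = 37^2 * 5 = 36*5 = 8
  -> A = 8
B = 5^37 mod 43  (bits of 37 = 100101)
  bit 0 = 1: r = r^2 * 5 mod 43 = 1^2 * 5 = 1*5 = 5
  bit 1 = 0: r = r^2 mod 43 = 5^2 = 25
  bit 2 = 0: r = r^2 mod 43 = 25^2 = 23
  bit 3 = 1: r = r^2 * 5 mod 43 = 23^2 * 5 = 13*5 = 22
  bit 4 = 0: r = r^2 mod 43 = 22^2 = 11
  bit 5 = 1: r = r^2 * 5 mod 43 = 11^2 * 5 = 35*5 = 3
  -> B = 3
s = B^a = 3^15 mod 43  (bits of 15 = 1111)
  bit 0 = 1: r = r^2 * 3 mod 43 = 1^2 * 3 = 1*3 = 3
  bit 1 = 1: r = r^2 * 3 mod 43 = 3^2 * 3 = 9*3 = 27
  bit 2 = 1: r = r^2 * 3 mod 43 = 27^2 * 3 = 41*3 = 37
  bit 3 = 1: r = r^2 * 3 mod 43 = 37^2 * 3 = 36*3 = 22
  -> s = B^a = 22

Answer: 22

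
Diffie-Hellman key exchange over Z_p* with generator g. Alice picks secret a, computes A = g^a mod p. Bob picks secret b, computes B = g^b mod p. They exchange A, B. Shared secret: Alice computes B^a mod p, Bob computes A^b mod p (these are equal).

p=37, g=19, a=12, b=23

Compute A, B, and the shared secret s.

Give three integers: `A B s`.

Answer: 10 15 26

Derivation:
A = 19^12 mod 37  (bits of 12 = 1100)
  bit 0 = 1: r = r^2 * 19 mod 37 = 1^2 * 19 = 1*19 = 19
  bit 1 = 1: r = r^2 * 19 mod 37 = 19^2 * 19 = 28*19 = 14
  bit 2 = 0: r = r^2 mod 37 = 14^2 = 11
  bit 3 = 0: r = r^2 mod 37 = 11^2 = 10
  -> A = 10
B = 19^23 mod 37  (bits of 23 = 10111)
  bit 0 = 1: r = r^2 * 19 mod 37 = 1^2 * 19 = 1*19 = 19
  bit 1 = 0: r = r^2 mod 37 = 19^2 = 28
  bit 2 = 1: r = r^2 * 19 mod 37 = 28^2 * 19 = 7*19 = 22
  bit 3 = 1: r = r^2 * 19 mod 37 = 22^2 * 19 = 3*19 = 20
  bit 4 = 1: r = r^2 * 19 mod 37 = 20^2 * 19 = 30*19 = 15
  -> B = 15
s = B^a = 15^12 mod 37  (bits of 12 = 1100)
  bit 0 = 1: r = r^2 * 15 mod 37 = 1^2 * 15 = 1*15 = 15
  bit 1 = 1: r = r^2 * 15 mod 37 = 15^2 * 15 = 3*15 = 8
  bit 2 = 0: r = r^2 mod 37 = 8^2 = 27
  bit 3 = 0: r = r^2 mod 37 = 27^2 = 26
  -> s = B^a = 26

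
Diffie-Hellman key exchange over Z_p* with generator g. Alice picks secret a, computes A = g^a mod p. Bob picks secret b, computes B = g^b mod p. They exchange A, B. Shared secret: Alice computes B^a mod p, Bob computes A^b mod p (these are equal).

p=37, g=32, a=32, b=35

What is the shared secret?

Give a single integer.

A = 32^32 mod 37  (bits of 32 = 100000)
  bit 0 = 1: r = r^2 * 32 mod 37 = 1^2 * 32 = 1*32 = 32
  bit 1 = 0: r = r^2 mod 37 = 32^2 = 25
  bit 2 = 0: r = r^2 mod 37 = 25^2 = 33
  bit 3 = 0: r = r^2 mod 37 = 33^2 = 16
  bit 4 = 0: r = r^2 mod 37 = 16^2 = 34
  bit 5 = 0: r = r^2 mod 37 = 34^2 = 9
  -> A = 9
B = 32^35 mod 37  (bits of 35 = 100011)
  bit 0 = 1: r = r^2 * 32 mod 37 = 1^2 * 32 = 1*32 = 32
  bit 1 = 0: r = r^2 mod 37 = 32^2 = 25
  bit 2 = 0: r = r^2 mod 37 = 25^2 = 33
  bit 3 = 0: r = r^2 mod 37 = 33^2 = 16
  bit 4 = 1: r = r^2 * 32 mod 37 = 16^2 * 32 = 34*32 = 15
  bit 5 = 1: r = r^2 * 32 mod 37 = 15^2 * 32 = 3*32 = 22
  -> B = 22
s = B^a = 22^32 mod 37  (bits of 32 = 100000)
  bit 0 = 1: r = r^2 * 22 mod 37 = 1^2 * 22 = 1*22 = 22
  bit 1 = 0: r = r^2 mod 37 = 22^2 = 3
  bit 2 = 0: r = r^2 mod 37 = 3^2 = 9
  bit 3 = 0: r = r^2 mod 37 = 9^2 = 7
  bit 4 = 0: r = r^2 mod 37 = 7^2 = 12
  bit 5 = 0: r = r^2 mod 37 = 12^2 = 33
  -> s = B^a = 33

Answer: 33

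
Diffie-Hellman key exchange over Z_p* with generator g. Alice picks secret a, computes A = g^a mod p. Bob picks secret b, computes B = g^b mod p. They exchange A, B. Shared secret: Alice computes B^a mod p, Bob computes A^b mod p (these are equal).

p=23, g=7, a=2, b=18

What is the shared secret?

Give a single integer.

Answer: 2

Derivation:
A = 7^2 mod 23  (bits of 2 = 10)
  bit 0 = 1: r = r^2 * 7 mod 23 = 1^2 * 7 = 1*7 = 7
  bit 1 = 0: r = r^2 mod 23 = 7^2 = 3
  -> A = 3
B = 7^18 mod 23  (bits of 18 = 10010)
  bit 0 = 1: r = r^2 * 7 mod 23 = 1^2 * 7 = 1*7 = 7
  bit 1 = 0: r = r^2 mod 23 = 7^2 = 3
  bit 2 = 0: r = r^2 mod 23 = 3^2 = 9
  bit 3 = 1: r = r^2 * 7 mod 23 = 9^2 * 7 = 12*7 = 15
  bit 4 = 0: r = r^2 mod 23 = 15^2 = 18
  -> B = 18
s = B^a = 18^2 mod 23  (bits of 2 = 10)
  bit 0 = 1: r = r^2 * 18 mod 23 = 1^2 * 18 = 1*18 = 18
  bit 1 = 0: r = r^2 mod 23 = 18^2 = 2
  -> s = B^a = 2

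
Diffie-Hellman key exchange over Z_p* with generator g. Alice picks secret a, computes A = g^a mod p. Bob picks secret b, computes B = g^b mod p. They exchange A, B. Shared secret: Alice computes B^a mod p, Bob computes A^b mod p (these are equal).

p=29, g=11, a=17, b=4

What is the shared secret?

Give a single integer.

A = 11^17 mod 29  (bits of 17 = 10001)
  bit 0 = 1: r = r^2 * 11 mod 29 = 1^2 * 11 = 1*11 = 11
  bit 1 = 0: r = r^2 mod 29 = 11^2 = 5
  bit 2 = 0: r = r^2 mod 29 = 5^2 = 25
  bit 3 = 0: r = r^2 mod 29 = 25^2 = 16
  bit 4 = 1: r = r^2 * 11 mod 29 = 16^2 * 11 = 24*11 = 3
  -> A = 3
B = 11^4 mod 29  (bits of 4 = 100)
  bit 0 = 1: r = r^2 * 11 mod 29 = 1^2 * 11 = 1*11 = 11
  bit 1 = 0: r = r^2 mod 29 = 11^2 = 5
  bit 2 = 0: r = r^2 mod 29 = 5^2 = 25
  -> B = 25
s = B^a = 25^17 mod 29  (bits of 17 = 10001)
  bit 0 = 1: r = r^2 * 25 mod 29 = 1^2 * 25 = 1*25 = 25
  bit 1 = 0: r = r^2 mod 29 = 25^2 = 16
  bit 2 = 0: r = r^2 mod 29 = 16^2 = 24
  bit 3 = 0: r = r^2 mod 29 = 24^2 = 25
  bit 4 = 1: r = r^2 * 25 mod 29 = 25^2 * 25 = 16*25 = 23
  -> s = B^a = 23

Answer: 23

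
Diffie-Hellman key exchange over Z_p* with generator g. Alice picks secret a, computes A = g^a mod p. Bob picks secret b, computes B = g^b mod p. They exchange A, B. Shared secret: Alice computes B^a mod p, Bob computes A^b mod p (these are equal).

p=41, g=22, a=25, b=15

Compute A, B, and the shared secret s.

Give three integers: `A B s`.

Answer: 27 38 38

Derivation:
A = 22^25 mod 41  (bits of 25 = 11001)
  bit 0 = 1: r = r^2 * 22 mod 41 = 1^2 * 22 = 1*22 = 22
  bit 1 = 1: r = r^2 * 22 mod 41 = 22^2 * 22 = 33*22 = 29
  bit 2 = 0: r = r^2 mod 41 = 29^2 = 21
  bit 3 = 0: r = r^2 mod 41 = 21^2 = 31
  bit 4 = 1: r = r^2 * 22 mod 41 = 31^2 * 22 = 18*22 = 27
  -> A = 27
B = 22^15 mod 41  (bits of 15 = 1111)
  bit 0 = 1: r = r^2 * 22 mod 41 = 1^2 * 22 = 1*22 = 22
  bit 1 = 1: r = r^2 * 22 mod 41 = 22^2 * 22 = 33*22 = 29
  bit 2 = 1: r = r^2 * 22 mod 41 = 29^2 * 22 = 21*22 = 11
  bit 3 = 1: r = r^2 * 22 mod 41 = 11^2 * 22 = 39*22 = 38
  -> B = 38
s = B^a = 38^25 mod 41  (bits of 25 = 11001)
  bit 0 = 1: r = r^2 * 38 mod 41 = 1^2 * 38 = 1*38 = 38
  bit 1 = 1: r = r^2 * 38 mod 41 = 38^2 * 38 = 9*38 = 14
  bit 2 = 0: r = r^2 mod 41 = 14^2 = 32
  bit 3 = 0: r = r^2 mod 41 = 32^2 = 40
  bit 4 = 1: r = r^2 * 38 mod 41 = 40^2 * 38 = 1*38 = 38
  -> s = B^a = 38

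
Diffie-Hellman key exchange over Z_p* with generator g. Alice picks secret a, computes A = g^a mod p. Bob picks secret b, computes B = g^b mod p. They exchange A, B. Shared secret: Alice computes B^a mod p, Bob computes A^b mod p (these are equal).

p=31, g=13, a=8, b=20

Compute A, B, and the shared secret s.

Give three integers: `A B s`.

A = 13^8 mod 31  (bits of 8 = 1000)
  bit 0 = 1: r = r^2 * 13 mod 31 = 1^2 * 13 = 1*13 = 13
  bit 1 = 0: r = r^2 mod 31 = 13^2 = 14
  bit 2 = 0: r = r^2 mod 31 = 14^2 = 10
  bit 3 = 0: r = r^2 mod 31 = 10^2 = 7
  -> A = 7
B = 13^20 mod 31  (bits of 20 = 10100)
  bit 0 = 1: r = r^2 * 13 mod 31 = 1^2 * 13 = 1*13 = 13
  bit 1 = 0: r = r^2 mod 31 = 13^2 = 14
  bit 2 = 1: r = r^2 * 13 mod 31 = 14^2 * 13 = 10*13 = 6
  bit 3 = 0: r = r^2 mod 31 = 6^2 = 5
  bit 4 = 0: r = r^2 mod 31 = 5^2 = 25
  -> B = 25
s = B^a = 25^8 mod 31  (bits of 8 = 1000)
  bit 0 = 1: r = r^2 * 25 mod 31 = 1^2 * 25 = 1*25 = 25
  bit 1 = 0: r = r^2 mod 31 = 25^2 = 5
  bit 2 = 0: r = r^2 mod 31 = 5^2 = 25
  bit 3 = 0: r = r^2 mod 31 = 25^2 = 5
  -> s = B^a = 5

Answer: 7 25 5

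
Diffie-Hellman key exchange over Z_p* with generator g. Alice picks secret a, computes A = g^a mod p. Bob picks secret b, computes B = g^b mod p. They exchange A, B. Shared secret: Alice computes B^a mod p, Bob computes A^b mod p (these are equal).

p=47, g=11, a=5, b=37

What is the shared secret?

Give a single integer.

Answer: 11

Derivation:
A = 11^5 mod 47  (bits of 5 = 101)
  bit 0 = 1: r = r^2 * 11 mod 47 = 1^2 * 11 = 1*11 = 11
  bit 1 = 0: r = r^2 mod 47 = 11^2 = 27
  bit 2 = 1: r = r^2 * 11 mod 47 = 27^2 * 11 = 24*11 = 29
  -> A = 29
B = 11^37 mod 47  (bits of 37 = 100101)
  bit 0 = 1: r = r^2 * 11 mod 47 = 1^2 * 11 = 1*11 = 11
  bit 1 = 0: r = r^2 mod 47 = 11^2 = 27
  bit 2 = 0: r = r^2 mod 47 = 27^2 = 24
  bit 3 = 1: r = r^2 * 11 mod 47 = 24^2 * 11 = 12*11 = 38
  bit 4 = 0: r = r^2 mod 47 = 38^2 = 34
  bit 5 = 1: r = r^2 * 11 mod 47 = 34^2 * 11 = 28*11 = 26
  -> B = 26
s = B^a = 26^5 mod 47  (bits of 5 = 101)
  bit 0 = 1: r = r^2 * 26 mod 47 = 1^2 * 26 = 1*26 = 26
  bit 1 = 0: r = r^2 mod 47 = 26^2 = 18
  bit 2 = 1: r = r^2 * 26 mod 47 = 18^2 * 26 = 42*26 = 11
  -> s = B^a = 11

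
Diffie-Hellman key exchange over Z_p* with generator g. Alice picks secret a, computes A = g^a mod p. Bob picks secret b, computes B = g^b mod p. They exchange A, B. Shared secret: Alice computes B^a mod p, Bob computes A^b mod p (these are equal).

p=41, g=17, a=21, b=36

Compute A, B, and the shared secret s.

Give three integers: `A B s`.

Answer: 24 31 31

Derivation:
A = 17^21 mod 41  (bits of 21 = 10101)
  bit 0 = 1: r = r^2 * 17 mod 41 = 1^2 * 17 = 1*17 = 17
  bit 1 = 0: r = r^2 mod 41 = 17^2 = 2
  bit 2 = 1: r = r^2 * 17 mod 41 = 2^2 * 17 = 4*17 = 27
  bit 3 = 0: r = r^2 mod 41 = 27^2 = 32
  bit 4 = 1: r = r^2 * 17 mod 41 = 32^2 * 17 = 40*17 = 24
  -> A = 24
B = 17^36 mod 41  (bits of 36 = 100100)
  bit 0 = 1: r = r^2 * 17 mod 41 = 1^2 * 17 = 1*17 = 17
  bit 1 = 0: r = r^2 mod 41 = 17^2 = 2
  bit 2 = 0: r = r^2 mod 41 = 2^2 = 4
  bit 3 = 1: r = r^2 * 17 mod 41 = 4^2 * 17 = 16*17 = 26
  bit 4 = 0: r = r^2 mod 41 = 26^2 = 20
  bit 5 = 0: r = r^2 mod 41 = 20^2 = 31
  -> B = 31
s = B^a = 31^21 mod 41  (bits of 21 = 10101)
  bit 0 = 1: r = r^2 * 31 mod 41 = 1^2 * 31 = 1*31 = 31
  bit 1 = 0: r = r^2 mod 41 = 31^2 = 18
  bit 2 = 1: r = r^2 * 31 mod 41 = 18^2 * 31 = 37*31 = 40
  bit 3 = 0: r = r^2 mod 41 = 40^2 = 1
  bit 4 = 1: r = r^2 * 31 mod 41 = 1^2 * 31 = 1*31 = 31
  -> s = B^a = 31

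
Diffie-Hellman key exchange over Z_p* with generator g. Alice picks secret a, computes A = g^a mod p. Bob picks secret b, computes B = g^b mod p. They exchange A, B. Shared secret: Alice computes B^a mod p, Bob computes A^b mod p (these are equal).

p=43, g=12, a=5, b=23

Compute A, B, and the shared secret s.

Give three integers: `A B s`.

A = 12^5 mod 43  (bits of 5 = 101)
  bit 0 = 1: r = r^2 * 12 mod 43 = 1^2 * 12 = 1*12 = 12
  bit 1 = 0: r = r^2 mod 43 = 12^2 = 15
  bit 2 = 1: r = r^2 * 12 mod 43 = 15^2 * 12 = 10*12 = 34
  -> A = 34
B = 12^23 mod 43  (bits of 23 = 10111)
  bit 0 = 1: r = r^2 * 12 mod 43 = 1^2 * 12 = 1*12 = 12
  bit 1 = 0: r = r^2 mod 43 = 12^2 = 15
  bit 2 = 1: r = r^2 * 12 mod 43 = 15^2 * 12 = 10*12 = 34
  bit 3 = 1: r = r^2 * 12 mod 43 = 34^2 * 12 = 38*12 = 26
  bit 4 = 1: r = r^2 * 12 mod 43 = 26^2 * 12 = 31*12 = 28
  -> B = 28
s = B^a = 28^5 mod 43  (bits of 5 = 101)
  bit 0 = 1: r = r^2 * 28 mod 43 = 1^2 * 28 = 1*28 = 28
  bit 1 = 0: r = r^2 mod 43 = 28^2 = 10
  bit 2 = 1: r = r^2 * 28 mod 43 = 10^2 * 28 = 14*28 = 5
  -> s = B^a = 5

Answer: 34 28 5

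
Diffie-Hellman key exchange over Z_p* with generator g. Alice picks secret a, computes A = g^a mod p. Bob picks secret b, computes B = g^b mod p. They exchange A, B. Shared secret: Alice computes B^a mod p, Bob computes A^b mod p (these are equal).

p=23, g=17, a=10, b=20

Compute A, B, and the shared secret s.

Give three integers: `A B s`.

A = 17^10 mod 23  (bits of 10 = 1010)
  bit 0 = 1: r = r^2 * 17 mod 23 = 1^2 * 17 = 1*17 = 17
  bit 1 = 0: r = r^2 mod 23 = 17^2 = 13
  bit 2 = 1: r = r^2 * 17 mod 23 = 13^2 * 17 = 8*17 = 21
  bit 3 = 0: r = r^2 mod 23 = 21^2 = 4
  -> A = 4
B = 17^20 mod 23  (bits of 20 = 10100)
  bit 0 = 1: r = r^2 * 17 mod 23 = 1^2 * 17 = 1*17 = 17
  bit 1 = 0: r = r^2 mod 23 = 17^2 = 13
  bit 2 = 1: r = r^2 * 17 mod 23 = 13^2 * 17 = 8*17 = 21
  bit 3 = 0: r = r^2 mod 23 = 21^2 = 4
  bit 4 = 0: r = r^2 mod 23 = 4^2 = 16
  -> B = 16
s = B^a = 16^10 mod 23  (bits of 10 = 1010)
  bit 0 = 1: r = r^2 * 16 mod 23 = 1^2 * 16 = 1*16 = 16
  bit 1 = 0: r = r^2 mod 23 = 16^2 = 3
  bit 2 = 1: r = r^2 * 16 mod 23 = 3^2 * 16 = 9*16 = 6
  bit 3 = 0: r = r^2 mod 23 = 6^2 = 13
  -> s = B^a = 13

Answer: 4 16 13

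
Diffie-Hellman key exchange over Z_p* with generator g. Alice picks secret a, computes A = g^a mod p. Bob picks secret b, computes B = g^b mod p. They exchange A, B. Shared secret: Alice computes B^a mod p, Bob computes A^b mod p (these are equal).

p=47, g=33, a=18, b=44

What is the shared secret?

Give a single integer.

A = 33^18 mod 47  (bits of 18 = 10010)
  bit 0 = 1: r = r^2 * 33 mod 47 = 1^2 * 33 = 1*33 = 33
  bit 1 = 0: r = r^2 mod 47 = 33^2 = 8
  bit 2 = 0: r = r^2 mod 47 = 8^2 = 17
  bit 3 = 1: r = r^2 * 33 mod 47 = 17^2 * 33 = 7*33 = 43
  bit 4 = 0: r = r^2 mod 47 = 43^2 = 16
  -> A = 16
B = 33^44 mod 47  (bits of 44 = 101100)
  bit 0 = 1: r = r^2 * 33 mod 47 = 1^2 * 33 = 1*33 = 33
  bit 1 = 0: r = r^2 mod 47 = 33^2 = 8
  bit 2 = 1: r = r^2 * 33 mod 47 = 8^2 * 33 = 17*33 = 44
  bit 3 = 1: r = r^2 * 33 mod 47 = 44^2 * 33 = 9*33 = 15
  bit 4 = 0: r = r^2 mod 47 = 15^2 = 37
  bit 5 = 0: r = r^2 mod 47 = 37^2 = 6
  -> B = 6
s = B^a = 6^18 mod 47  (bits of 18 = 10010)
  bit 0 = 1: r = r^2 * 6 mod 47 = 1^2 * 6 = 1*6 = 6
  bit 1 = 0: r = r^2 mod 47 = 6^2 = 36
  bit 2 = 0: r = r^2 mod 47 = 36^2 = 27
  bit 3 = 1: r = r^2 * 6 mod 47 = 27^2 * 6 = 24*6 = 3
  bit 4 = 0: r = r^2 mod 47 = 3^2 = 9
  -> s = B^a = 9

Answer: 9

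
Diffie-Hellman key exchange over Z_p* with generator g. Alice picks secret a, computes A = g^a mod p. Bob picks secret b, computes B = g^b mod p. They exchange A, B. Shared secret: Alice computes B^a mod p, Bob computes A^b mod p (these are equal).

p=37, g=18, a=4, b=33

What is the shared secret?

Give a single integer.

A = 18^4 mod 37  (bits of 4 = 100)
  bit 0 = 1: r = r^2 * 18 mod 37 = 1^2 * 18 = 1*18 = 18
  bit 1 = 0: r = r^2 mod 37 = 18^2 = 28
  bit 2 = 0: r = r^2 mod 37 = 28^2 = 7
  -> A = 7
B = 18^33 mod 37  (bits of 33 = 100001)
  bit 0 = 1: r = r^2 * 18 mod 37 = 1^2 * 18 = 1*18 = 18
  bit 1 = 0: r = r^2 mod 37 = 18^2 = 28
  bit 2 = 0: r = r^2 mod 37 = 28^2 = 7
  bit 3 = 0: r = r^2 mod 37 = 7^2 = 12
  bit 4 = 0: r = r^2 mod 37 = 12^2 = 33
  bit 5 = 1: r = r^2 * 18 mod 37 = 33^2 * 18 = 16*18 = 29
  -> B = 29
s = B^a = 29^4 mod 37  (bits of 4 = 100)
  bit 0 = 1: r = r^2 * 29 mod 37 = 1^2 * 29 = 1*29 = 29
  bit 1 = 0: r = r^2 mod 37 = 29^2 = 27
  bit 2 = 0: r = r^2 mod 37 = 27^2 = 26
  -> s = B^a = 26

Answer: 26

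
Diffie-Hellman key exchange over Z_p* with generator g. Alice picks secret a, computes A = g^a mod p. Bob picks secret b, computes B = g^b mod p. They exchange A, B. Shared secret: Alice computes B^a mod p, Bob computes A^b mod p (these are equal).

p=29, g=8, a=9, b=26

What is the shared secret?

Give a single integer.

A = 8^9 mod 29  (bits of 9 = 1001)
  bit 0 = 1: r = r^2 * 8 mod 29 = 1^2 * 8 = 1*8 = 8
  bit 1 = 0: r = r^2 mod 29 = 8^2 = 6
  bit 2 = 0: r = r^2 mod 29 = 6^2 = 7
  bit 3 = 1: r = r^2 * 8 mod 29 = 7^2 * 8 = 20*8 = 15
  -> A = 15
B = 8^26 mod 29  (bits of 26 = 11010)
  bit 0 = 1: r = r^2 * 8 mod 29 = 1^2 * 8 = 1*8 = 8
  bit 1 = 1: r = r^2 * 8 mod 29 = 8^2 * 8 = 6*8 = 19
  bit 2 = 0: r = r^2 mod 29 = 19^2 = 13
  bit 3 = 1: r = r^2 * 8 mod 29 = 13^2 * 8 = 24*8 = 18
  bit 4 = 0: r = r^2 mod 29 = 18^2 = 5
  -> B = 5
s = B^a = 5^9 mod 29  (bits of 9 = 1001)
  bit 0 = 1: r = r^2 * 5 mod 29 = 1^2 * 5 = 1*5 = 5
  bit 1 = 0: r = r^2 mod 29 = 5^2 = 25
  bit 2 = 0: r = r^2 mod 29 = 25^2 = 16
  bit 3 = 1: r = r^2 * 5 mod 29 = 16^2 * 5 = 24*5 = 4
  -> s = B^a = 4

Answer: 4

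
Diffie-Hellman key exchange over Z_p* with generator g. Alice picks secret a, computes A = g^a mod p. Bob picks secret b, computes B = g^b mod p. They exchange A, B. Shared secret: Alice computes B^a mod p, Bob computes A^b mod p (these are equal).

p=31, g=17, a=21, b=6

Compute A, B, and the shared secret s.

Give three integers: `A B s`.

Answer: 23 8 8

Derivation:
A = 17^21 mod 31  (bits of 21 = 10101)
  bit 0 = 1: r = r^2 * 17 mod 31 = 1^2 * 17 = 1*17 = 17
  bit 1 = 0: r = r^2 mod 31 = 17^2 = 10
  bit 2 = 1: r = r^2 * 17 mod 31 = 10^2 * 17 = 7*17 = 26
  bit 3 = 0: r = r^2 mod 31 = 26^2 = 25
  bit 4 = 1: r = r^2 * 17 mod 31 = 25^2 * 17 = 5*17 = 23
  -> A = 23
B = 17^6 mod 31  (bits of 6 = 110)
  bit 0 = 1: r = r^2 * 17 mod 31 = 1^2 * 17 = 1*17 = 17
  bit 1 = 1: r = r^2 * 17 mod 31 = 17^2 * 17 = 10*17 = 15
  bit 2 = 0: r = r^2 mod 31 = 15^2 = 8
  -> B = 8
s = B^a = 8^21 mod 31  (bits of 21 = 10101)
  bit 0 = 1: r = r^2 * 8 mod 31 = 1^2 * 8 = 1*8 = 8
  bit 1 = 0: r = r^2 mod 31 = 8^2 = 2
  bit 2 = 1: r = r^2 * 8 mod 31 = 2^2 * 8 = 4*8 = 1
  bit 3 = 0: r = r^2 mod 31 = 1^2 = 1
  bit 4 = 1: r = r^2 * 8 mod 31 = 1^2 * 8 = 1*8 = 8
  -> s = B^a = 8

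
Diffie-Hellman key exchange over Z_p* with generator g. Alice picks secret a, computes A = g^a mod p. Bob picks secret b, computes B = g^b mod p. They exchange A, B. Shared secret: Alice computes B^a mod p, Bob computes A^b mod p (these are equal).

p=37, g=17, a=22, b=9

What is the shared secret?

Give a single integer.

A = 17^22 mod 37  (bits of 22 = 10110)
  bit 0 = 1: r = r^2 * 17 mod 37 = 1^2 * 17 = 1*17 = 17
  bit 1 = 0: r = r^2 mod 37 = 17^2 = 30
  bit 2 = 1: r = r^2 * 17 mod 37 = 30^2 * 17 = 12*17 = 19
  bit 3 = 1: r = r^2 * 17 mod 37 = 19^2 * 17 = 28*17 = 32
  bit 4 = 0: r = r^2 mod 37 = 32^2 = 25
  -> A = 25
B = 17^9 mod 37  (bits of 9 = 1001)
  bit 0 = 1: r = r^2 * 17 mod 37 = 1^2 * 17 = 1*17 = 17
  bit 1 = 0: r = r^2 mod 37 = 17^2 = 30
  bit 2 = 0: r = r^2 mod 37 = 30^2 = 12
  bit 3 = 1: r = r^2 * 17 mod 37 = 12^2 * 17 = 33*17 = 6
  -> B = 6
s = B^a = 6^22 mod 37  (bits of 22 = 10110)
  bit 0 = 1: r = r^2 * 6 mod 37 = 1^2 * 6 = 1*6 = 6
  bit 1 = 0: r = r^2 mod 37 = 6^2 = 36
  bit 2 = 1: r = r^2 * 6 mod 37 = 36^2 * 6 = 1*6 = 6
  bit 3 = 1: r = r^2 * 6 mod 37 = 6^2 * 6 = 36*6 = 31
  bit 4 = 0: r = r^2 mod 37 = 31^2 = 36
  -> s = B^a = 36

Answer: 36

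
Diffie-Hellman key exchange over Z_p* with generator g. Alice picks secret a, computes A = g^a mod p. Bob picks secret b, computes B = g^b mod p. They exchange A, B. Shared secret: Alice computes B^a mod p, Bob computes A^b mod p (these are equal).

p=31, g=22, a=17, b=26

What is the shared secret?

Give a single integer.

Answer: 10

Derivation:
A = 22^17 mod 31  (bits of 17 = 10001)
  bit 0 = 1: r = r^2 * 22 mod 31 = 1^2 * 22 = 1*22 = 22
  bit 1 = 0: r = r^2 mod 31 = 22^2 = 19
  bit 2 = 0: r = r^2 mod 31 = 19^2 = 20
  bit 3 = 0: r = r^2 mod 31 = 20^2 = 28
  bit 4 = 1: r = r^2 * 22 mod 31 = 28^2 * 22 = 9*22 = 12
  -> A = 12
B = 22^26 mod 31  (bits of 26 = 11010)
  bit 0 = 1: r = r^2 * 22 mod 31 = 1^2 * 22 = 1*22 = 22
  bit 1 = 1: r = r^2 * 22 mod 31 = 22^2 * 22 = 19*22 = 15
  bit 2 = 0: r = r^2 mod 31 = 15^2 = 8
  bit 3 = 1: r = r^2 * 22 mod 31 = 8^2 * 22 = 2*22 = 13
  bit 4 = 0: r = r^2 mod 31 = 13^2 = 14
  -> B = 14
s = B^a = 14^17 mod 31  (bits of 17 = 10001)
  bit 0 = 1: r = r^2 * 14 mod 31 = 1^2 * 14 = 1*14 = 14
  bit 1 = 0: r = r^2 mod 31 = 14^2 = 10
  bit 2 = 0: r = r^2 mod 31 = 10^2 = 7
  bit 3 = 0: r = r^2 mod 31 = 7^2 = 18
  bit 4 = 1: r = r^2 * 14 mod 31 = 18^2 * 14 = 14*14 = 10
  -> s = B^a = 10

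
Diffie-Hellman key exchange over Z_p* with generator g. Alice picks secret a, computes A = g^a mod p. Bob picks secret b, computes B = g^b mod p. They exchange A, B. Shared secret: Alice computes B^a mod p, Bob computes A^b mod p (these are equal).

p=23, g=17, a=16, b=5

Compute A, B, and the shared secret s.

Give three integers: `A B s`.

Answer: 2 21 9

Derivation:
A = 17^16 mod 23  (bits of 16 = 10000)
  bit 0 = 1: r = r^2 * 17 mod 23 = 1^2 * 17 = 1*17 = 17
  bit 1 = 0: r = r^2 mod 23 = 17^2 = 13
  bit 2 = 0: r = r^2 mod 23 = 13^2 = 8
  bit 3 = 0: r = r^2 mod 23 = 8^2 = 18
  bit 4 = 0: r = r^2 mod 23 = 18^2 = 2
  -> A = 2
B = 17^5 mod 23  (bits of 5 = 101)
  bit 0 = 1: r = r^2 * 17 mod 23 = 1^2 * 17 = 1*17 = 17
  bit 1 = 0: r = r^2 mod 23 = 17^2 = 13
  bit 2 = 1: r = r^2 * 17 mod 23 = 13^2 * 17 = 8*17 = 21
  -> B = 21
s = B^a = 21^16 mod 23  (bits of 16 = 10000)
  bit 0 = 1: r = r^2 * 21 mod 23 = 1^2 * 21 = 1*21 = 21
  bit 1 = 0: r = r^2 mod 23 = 21^2 = 4
  bit 2 = 0: r = r^2 mod 23 = 4^2 = 16
  bit 3 = 0: r = r^2 mod 23 = 16^2 = 3
  bit 4 = 0: r = r^2 mod 23 = 3^2 = 9
  -> s = B^a = 9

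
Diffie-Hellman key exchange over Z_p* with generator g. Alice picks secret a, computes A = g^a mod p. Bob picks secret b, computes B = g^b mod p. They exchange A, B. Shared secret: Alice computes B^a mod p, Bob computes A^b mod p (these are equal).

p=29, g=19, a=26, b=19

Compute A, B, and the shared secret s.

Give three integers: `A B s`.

A = 19^26 mod 29  (bits of 26 = 11010)
  bit 0 = 1: r = r^2 * 19 mod 29 = 1^2 * 19 = 1*19 = 19
  bit 1 = 1: r = r^2 * 19 mod 29 = 19^2 * 19 = 13*19 = 15
  bit 2 = 0: r = r^2 mod 29 = 15^2 = 22
  bit 3 = 1: r = r^2 * 19 mod 29 = 22^2 * 19 = 20*19 = 3
  bit 4 = 0: r = r^2 mod 29 = 3^2 = 9
  -> A = 9
B = 19^19 mod 29  (bits of 19 = 10011)
  bit 0 = 1: r = r^2 * 19 mod 29 = 1^2 * 19 = 1*19 = 19
  bit 1 = 0: r = r^2 mod 29 = 19^2 = 13
  bit 2 = 0: r = r^2 mod 29 = 13^2 = 24
  bit 3 = 1: r = r^2 * 19 mod 29 = 24^2 * 19 = 25*19 = 11
  bit 4 = 1: r = r^2 * 19 mod 29 = 11^2 * 19 = 5*19 = 8
  -> B = 8
s = B^a = 8^26 mod 29  (bits of 26 = 11010)
  bit 0 = 1: r = r^2 * 8 mod 29 = 1^2 * 8 = 1*8 = 8
  bit 1 = 1: r = r^2 * 8 mod 29 = 8^2 * 8 = 6*8 = 19
  bit 2 = 0: r = r^2 mod 29 = 19^2 = 13
  bit 3 = 1: r = r^2 * 8 mod 29 = 13^2 * 8 = 24*8 = 18
  bit 4 = 0: r = r^2 mod 29 = 18^2 = 5
  -> s = B^a = 5

Answer: 9 8 5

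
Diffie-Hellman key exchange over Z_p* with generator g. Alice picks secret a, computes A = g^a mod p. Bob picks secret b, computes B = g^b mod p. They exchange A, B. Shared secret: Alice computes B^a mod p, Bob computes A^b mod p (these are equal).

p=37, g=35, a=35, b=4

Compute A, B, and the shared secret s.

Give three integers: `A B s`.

Answer: 18 16 7

Derivation:
A = 35^35 mod 37  (bits of 35 = 100011)
  bit 0 = 1: r = r^2 * 35 mod 37 = 1^2 * 35 = 1*35 = 35
  bit 1 = 0: r = r^2 mod 37 = 35^2 = 4
  bit 2 = 0: r = r^2 mod 37 = 4^2 = 16
  bit 3 = 0: r = r^2 mod 37 = 16^2 = 34
  bit 4 = 1: r = r^2 * 35 mod 37 = 34^2 * 35 = 9*35 = 19
  bit 5 = 1: r = r^2 * 35 mod 37 = 19^2 * 35 = 28*35 = 18
  -> A = 18
B = 35^4 mod 37  (bits of 4 = 100)
  bit 0 = 1: r = r^2 * 35 mod 37 = 1^2 * 35 = 1*35 = 35
  bit 1 = 0: r = r^2 mod 37 = 35^2 = 4
  bit 2 = 0: r = r^2 mod 37 = 4^2 = 16
  -> B = 16
s = B^a = 16^35 mod 37  (bits of 35 = 100011)
  bit 0 = 1: r = r^2 * 16 mod 37 = 1^2 * 16 = 1*16 = 16
  bit 1 = 0: r = r^2 mod 37 = 16^2 = 34
  bit 2 = 0: r = r^2 mod 37 = 34^2 = 9
  bit 3 = 0: r = r^2 mod 37 = 9^2 = 7
  bit 4 = 1: r = r^2 * 16 mod 37 = 7^2 * 16 = 12*16 = 7
  bit 5 = 1: r = r^2 * 16 mod 37 = 7^2 * 16 = 12*16 = 7
  -> s = B^a = 7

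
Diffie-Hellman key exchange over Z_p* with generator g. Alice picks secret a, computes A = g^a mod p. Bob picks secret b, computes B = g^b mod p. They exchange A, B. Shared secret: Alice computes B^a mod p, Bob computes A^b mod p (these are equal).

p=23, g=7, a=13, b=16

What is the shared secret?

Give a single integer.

A = 7^13 mod 23  (bits of 13 = 1101)
  bit 0 = 1: r = r^2 * 7 mod 23 = 1^2 * 7 = 1*7 = 7
  bit 1 = 1: r = r^2 * 7 mod 23 = 7^2 * 7 = 3*7 = 21
  bit 2 = 0: r = r^2 mod 23 = 21^2 = 4
  bit 3 = 1: r = r^2 * 7 mod 23 = 4^2 * 7 = 16*7 = 20
  -> A = 20
B = 7^16 mod 23  (bits of 16 = 10000)
  bit 0 = 1: r = r^2 * 7 mod 23 = 1^2 * 7 = 1*7 = 7
  bit 1 = 0: r = r^2 mod 23 = 7^2 = 3
  bit 2 = 0: r = r^2 mod 23 = 3^2 = 9
  bit 3 = 0: r = r^2 mod 23 = 9^2 = 12
  bit 4 = 0: r = r^2 mod 23 = 12^2 = 6
  -> B = 6
s = B^a = 6^13 mod 23  (bits of 13 = 1101)
  bit 0 = 1: r = r^2 * 6 mod 23 = 1^2 * 6 = 1*6 = 6
  bit 1 = 1: r = r^2 * 6 mod 23 = 6^2 * 6 = 13*6 = 9
  bit 2 = 0: r = r^2 mod 23 = 9^2 = 12
  bit 3 = 1: r = r^2 * 6 mod 23 = 12^2 * 6 = 6*6 = 13
  -> s = B^a = 13

Answer: 13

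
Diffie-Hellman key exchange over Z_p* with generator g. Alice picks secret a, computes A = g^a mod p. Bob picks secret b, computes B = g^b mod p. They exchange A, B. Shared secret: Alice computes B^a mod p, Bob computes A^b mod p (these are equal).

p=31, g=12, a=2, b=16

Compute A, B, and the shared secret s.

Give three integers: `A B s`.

A = 12^2 mod 31  (bits of 2 = 10)
  bit 0 = 1: r = r^2 * 12 mod 31 = 1^2 * 12 = 1*12 = 12
  bit 1 = 0: r = r^2 mod 31 = 12^2 = 20
  -> A = 20
B = 12^16 mod 31  (bits of 16 = 10000)
  bit 0 = 1: r = r^2 * 12 mod 31 = 1^2 * 12 = 1*12 = 12
  bit 1 = 0: r = r^2 mod 31 = 12^2 = 20
  bit 2 = 0: r = r^2 mod 31 = 20^2 = 28
  bit 3 = 0: r = r^2 mod 31 = 28^2 = 9
  bit 4 = 0: r = r^2 mod 31 = 9^2 = 19
  -> B = 19
s = B^a = 19^2 mod 31  (bits of 2 = 10)
  bit 0 = 1: r = r^2 * 19 mod 31 = 1^2 * 19 = 1*19 = 19
  bit 1 = 0: r = r^2 mod 31 = 19^2 = 20
  -> s = B^a = 20

Answer: 20 19 20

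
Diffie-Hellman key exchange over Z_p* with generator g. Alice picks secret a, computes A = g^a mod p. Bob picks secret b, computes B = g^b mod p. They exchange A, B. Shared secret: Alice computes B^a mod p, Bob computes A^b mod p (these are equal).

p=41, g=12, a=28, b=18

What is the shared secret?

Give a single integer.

A = 12^28 mod 41  (bits of 28 = 11100)
  bit 0 = 1: r = r^2 * 12 mod 41 = 1^2 * 12 = 1*12 = 12
  bit 1 = 1: r = r^2 * 12 mod 41 = 12^2 * 12 = 21*12 = 6
  bit 2 = 1: r = r^2 * 12 mod 41 = 6^2 * 12 = 36*12 = 22
  bit 3 = 0: r = r^2 mod 41 = 22^2 = 33
  bit 4 = 0: r = r^2 mod 41 = 33^2 = 23
  -> A = 23
B = 12^18 mod 41  (bits of 18 = 10010)
  bit 0 = 1: r = r^2 * 12 mod 41 = 1^2 * 12 = 1*12 = 12
  bit 1 = 0: r = r^2 mod 41 = 12^2 = 21
  bit 2 = 0: r = r^2 mod 41 = 21^2 = 31
  bit 3 = 1: r = r^2 * 12 mod 41 = 31^2 * 12 = 18*12 = 11
  bit 4 = 0: r = r^2 mod 41 = 11^2 = 39
  -> B = 39
s = B^a = 39^28 mod 41  (bits of 28 = 11100)
  bit 0 = 1: r = r^2 * 39 mod 41 = 1^2 * 39 = 1*39 = 39
  bit 1 = 1: r = r^2 * 39 mod 41 = 39^2 * 39 = 4*39 = 33
  bit 2 = 1: r = r^2 * 39 mod 41 = 33^2 * 39 = 23*39 = 36
  bit 3 = 0: r = r^2 mod 41 = 36^2 = 25
  bit 4 = 0: r = r^2 mod 41 = 25^2 = 10
  -> s = B^a = 10

Answer: 10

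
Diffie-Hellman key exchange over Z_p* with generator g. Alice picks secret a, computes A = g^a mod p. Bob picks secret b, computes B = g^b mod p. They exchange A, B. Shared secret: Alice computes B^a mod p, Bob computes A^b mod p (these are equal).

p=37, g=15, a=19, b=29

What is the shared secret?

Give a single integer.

Answer: 19

Derivation:
A = 15^19 mod 37  (bits of 19 = 10011)
  bit 0 = 1: r = r^2 * 15 mod 37 = 1^2 * 15 = 1*15 = 15
  bit 1 = 0: r = r^2 mod 37 = 15^2 = 3
  bit 2 = 0: r = r^2 mod 37 = 3^2 = 9
  bit 3 = 1: r = r^2 * 15 mod 37 = 9^2 * 15 = 7*15 = 31
  bit 4 = 1: r = r^2 * 15 mod 37 = 31^2 * 15 = 36*15 = 22
  -> A = 22
B = 15^29 mod 37  (bits of 29 = 11101)
  bit 0 = 1: r = r^2 * 15 mod 37 = 1^2 * 15 = 1*15 = 15
  bit 1 = 1: r = r^2 * 15 mod 37 = 15^2 * 15 = 3*15 = 8
  bit 2 = 1: r = r^2 * 15 mod 37 = 8^2 * 15 = 27*15 = 35
  bit 3 = 0: r = r^2 mod 37 = 35^2 = 4
  bit 4 = 1: r = r^2 * 15 mod 37 = 4^2 * 15 = 16*15 = 18
  -> B = 18
s = B^a = 18^19 mod 37  (bits of 19 = 10011)
  bit 0 = 1: r = r^2 * 18 mod 37 = 1^2 * 18 = 1*18 = 18
  bit 1 = 0: r = r^2 mod 37 = 18^2 = 28
  bit 2 = 0: r = r^2 mod 37 = 28^2 = 7
  bit 3 = 1: r = r^2 * 18 mod 37 = 7^2 * 18 = 12*18 = 31
  bit 4 = 1: r = r^2 * 18 mod 37 = 31^2 * 18 = 36*18 = 19
  -> s = B^a = 19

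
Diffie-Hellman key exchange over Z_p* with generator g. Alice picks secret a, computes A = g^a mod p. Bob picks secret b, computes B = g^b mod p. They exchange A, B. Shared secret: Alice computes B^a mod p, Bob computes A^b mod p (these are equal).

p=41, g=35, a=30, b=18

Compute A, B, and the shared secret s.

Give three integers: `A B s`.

Answer: 9 33 40

Derivation:
A = 35^30 mod 41  (bits of 30 = 11110)
  bit 0 = 1: r = r^2 * 35 mod 41 = 1^2 * 35 = 1*35 = 35
  bit 1 = 1: r = r^2 * 35 mod 41 = 35^2 * 35 = 36*35 = 30
  bit 2 = 1: r = r^2 * 35 mod 41 = 30^2 * 35 = 39*35 = 12
  bit 3 = 1: r = r^2 * 35 mod 41 = 12^2 * 35 = 21*35 = 38
  bit 4 = 0: r = r^2 mod 41 = 38^2 = 9
  -> A = 9
B = 35^18 mod 41  (bits of 18 = 10010)
  bit 0 = 1: r = r^2 * 35 mod 41 = 1^2 * 35 = 1*35 = 35
  bit 1 = 0: r = r^2 mod 41 = 35^2 = 36
  bit 2 = 0: r = r^2 mod 41 = 36^2 = 25
  bit 3 = 1: r = r^2 * 35 mod 41 = 25^2 * 35 = 10*35 = 22
  bit 4 = 0: r = r^2 mod 41 = 22^2 = 33
  -> B = 33
s = B^a = 33^30 mod 41  (bits of 30 = 11110)
  bit 0 = 1: r = r^2 * 33 mod 41 = 1^2 * 33 = 1*33 = 33
  bit 1 = 1: r = r^2 * 33 mod 41 = 33^2 * 33 = 23*33 = 21
  bit 2 = 1: r = r^2 * 33 mod 41 = 21^2 * 33 = 31*33 = 39
  bit 3 = 1: r = r^2 * 33 mod 41 = 39^2 * 33 = 4*33 = 9
  bit 4 = 0: r = r^2 mod 41 = 9^2 = 40
  -> s = B^a = 40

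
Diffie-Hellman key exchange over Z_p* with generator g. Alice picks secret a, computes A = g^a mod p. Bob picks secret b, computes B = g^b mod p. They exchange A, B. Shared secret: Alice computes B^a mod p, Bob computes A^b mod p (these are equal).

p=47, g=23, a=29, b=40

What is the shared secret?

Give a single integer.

A = 23^29 mod 47  (bits of 29 = 11101)
  bit 0 = 1: r = r^2 * 23 mod 47 = 1^2 * 23 = 1*23 = 23
  bit 1 = 1: r = r^2 * 23 mod 47 = 23^2 * 23 = 12*23 = 41
  bit 2 = 1: r = r^2 * 23 mod 47 = 41^2 * 23 = 36*23 = 29
  bit 3 = 0: r = r^2 mod 47 = 29^2 = 42
  bit 4 = 1: r = r^2 * 23 mod 47 = 42^2 * 23 = 25*23 = 11
  -> A = 11
B = 23^40 mod 47  (bits of 40 = 101000)
  bit 0 = 1: r = r^2 * 23 mod 47 = 1^2 * 23 = 1*23 = 23
  bit 1 = 0: r = r^2 mod 47 = 23^2 = 12
  bit 2 = 1: r = r^2 * 23 mod 47 = 12^2 * 23 = 3*23 = 22
  bit 3 = 0: r = r^2 mod 47 = 22^2 = 14
  bit 4 = 0: r = r^2 mod 47 = 14^2 = 8
  bit 5 = 0: r = r^2 mod 47 = 8^2 = 17
  -> B = 17
s = B^a = 17^29 mod 47  (bits of 29 = 11101)
  bit 0 = 1: r = r^2 * 17 mod 47 = 1^2 * 17 = 1*17 = 17
  bit 1 = 1: r = r^2 * 17 mod 47 = 17^2 * 17 = 7*17 = 25
  bit 2 = 1: r = r^2 * 17 mod 47 = 25^2 * 17 = 14*17 = 3
  bit 3 = 0: r = r^2 mod 47 = 3^2 = 9
  bit 4 = 1: r = r^2 * 17 mod 47 = 9^2 * 17 = 34*17 = 14
  -> s = B^a = 14

Answer: 14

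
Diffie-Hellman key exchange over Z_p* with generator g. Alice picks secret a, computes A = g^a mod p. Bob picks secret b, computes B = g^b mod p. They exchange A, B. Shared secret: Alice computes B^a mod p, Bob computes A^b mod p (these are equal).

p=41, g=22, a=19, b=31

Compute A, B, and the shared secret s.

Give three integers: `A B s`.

Answer: 13 34 6

Derivation:
A = 22^19 mod 41  (bits of 19 = 10011)
  bit 0 = 1: r = r^2 * 22 mod 41 = 1^2 * 22 = 1*22 = 22
  bit 1 = 0: r = r^2 mod 41 = 22^2 = 33
  bit 2 = 0: r = r^2 mod 41 = 33^2 = 23
  bit 3 = 1: r = r^2 * 22 mod 41 = 23^2 * 22 = 37*22 = 35
  bit 4 = 1: r = r^2 * 22 mod 41 = 35^2 * 22 = 36*22 = 13
  -> A = 13
B = 22^31 mod 41  (bits of 31 = 11111)
  bit 0 = 1: r = r^2 * 22 mod 41 = 1^2 * 22 = 1*22 = 22
  bit 1 = 1: r = r^2 * 22 mod 41 = 22^2 * 22 = 33*22 = 29
  bit 2 = 1: r = r^2 * 22 mod 41 = 29^2 * 22 = 21*22 = 11
  bit 3 = 1: r = r^2 * 22 mod 41 = 11^2 * 22 = 39*22 = 38
  bit 4 = 1: r = r^2 * 22 mod 41 = 38^2 * 22 = 9*22 = 34
  -> B = 34
s = B^a = 34^19 mod 41  (bits of 19 = 10011)
  bit 0 = 1: r = r^2 * 34 mod 41 = 1^2 * 34 = 1*34 = 34
  bit 1 = 0: r = r^2 mod 41 = 34^2 = 8
  bit 2 = 0: r = r^2 mod 41 = 8^2 = 23
  bit 3 = 1: r = r^2 * 34 mod 41 = 23^2 * 34 = 37*34 = 28
  bit 4 = 1: r = r^2 * 34 mod 41 = 28^2 * 34 = 5*34 = 6
  -> s = B^a = 6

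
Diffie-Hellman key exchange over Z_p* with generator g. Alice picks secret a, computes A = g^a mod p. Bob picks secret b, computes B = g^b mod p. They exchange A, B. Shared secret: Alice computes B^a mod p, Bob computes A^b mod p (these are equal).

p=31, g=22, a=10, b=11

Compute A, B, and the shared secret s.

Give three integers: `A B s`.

A = 22^10 mod 31  (bits of 10 = 1010)
  bit 0 = 1: r = r^2 * 22 mod 31 = 1^2 * 22 = 1*22 = 22
  bit 1 = 0: r = r^2 mod 31 = 22^2 = 19
  bit 2 = 1: r = r^2 * 22 mod 31 = 19^2 * 22 = 20*22 = 6
  bit 3 = 0: r = r^2 mod 31 = 6^2 = 5
  -> A = 5
B = 22^11 mod 31  (bits of 11 = 1011)
  bit 0 = 1: r = r^2 * 22 mod 31 = 1^2 * 22 = 1*22 = 22
  bit 1 = 0: r = r^2 mod 31 = 22^2 = 19
  bit 2 = 1: r = r^2 * 22 mod 31 = 19^2 * 22 = 20*22 = 6
  bit 3 = 1: r = r^2 * 22 mod 31 = 6^2 * 22 = 5*22 = 17
  -> B = 17
s = B^a = 17^10 mod 31  (bits of 10 = 1010)
  bit 0 = 1: r = r^2 * 17 mod 31 = 1^2 * 17 = 1*17 = 17
  bit 1 = 0: r = r^2 mod 31 = 17^2 = 10
  bit 2 = 1: r = r^2 * 17 mod 31 = 10^2 * 17 = 7*17 = 26
  bit 3 = 0: r = r^2 mod 31 = 26^2 = 25
  -> s = B^a = 25

Answer: 5 17 25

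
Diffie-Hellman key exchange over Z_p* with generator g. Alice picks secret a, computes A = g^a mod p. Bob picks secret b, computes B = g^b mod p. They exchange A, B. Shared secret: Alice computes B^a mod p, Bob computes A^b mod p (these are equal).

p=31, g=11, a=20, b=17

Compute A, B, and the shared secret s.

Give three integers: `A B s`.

Answer: 25 3 5

Derivation:
A = 11^20 mod 31  (bits of 20 = 10100)
  bit 0 = 1: r = r^2 * 11 mod 31 = 1^2 * 11 = 1*11 = 11
  bit 1 = 0: r = r^2 mod 31 = 11^2 = 28
  bit 2 = 1: r = r^2 * 11 mod 31 = 28^2 * 11 = 9*11 = 6
  bit 3 = 0: r = r^2 mod 31 = 6^2 = 5
  bit 4 = 0: r = r^2 mod 31 = 5^2 = 25
  -> A = 25
B = 11^17 mod 31  (bits of 17 = 10001)
  bit 0 = 1: r = r^2 * 11 mod 31 = 1^2 * 11 = 1*11 = 11
  bit 1 = 0: r = r^2 mod 31 = 11^2 = 28
  bit 2 = 0: r = r^2 mod 31 = 28^2 = 9
  bit 3 = 0: r = r^2 mod 31 = 9^2 = 19
  bit 4 = 1: r = r^2 * 11 mod 31 = 19^2 * 11 = 20*11 = 3
  -> B = 3
s = B^a = 3^20 mod 31  (bits of 20 = 10100)
  bit 0 = 1: r = r^2 * 3 mod 31 = 1^2 * 3 = 1*3 = 3
  bit 1 = 0: r = r^2 mod 31 = 3^2 = 9
  bit 2 = 1: r = r^2 * 3 mod 31 = 9^2 * 3 = 19*3 = 26
  bit 3 = 0: r = r^2 mod 31 = 26^2 = 25
  bit 4 = 0: r = r^2 mod 31 = 25^2 = 5
  -> s = B^a = 5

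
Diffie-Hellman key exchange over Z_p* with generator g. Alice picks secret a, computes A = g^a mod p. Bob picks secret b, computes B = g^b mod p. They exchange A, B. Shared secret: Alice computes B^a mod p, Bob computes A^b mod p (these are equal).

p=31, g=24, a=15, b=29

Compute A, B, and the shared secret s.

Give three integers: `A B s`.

A = 24^15 mod 31  (bits of 15 = 1111)
  bit 0 = 1: r = r^2 * 24 mod 31 = 1^2 * 24 = 1*24 = 24
  bit 1 = 1: r = r^2 * 24 mod 31 = 24^2 * 24 = 18*24 = 29
  bit 2 = 1: r = r^2 * 24 mod 31 = 29^2 * 24 = 4*24 = 3
  bit 3 = 1: r = r^2 * 24 mod 31 = 3^2 * 24 = 9*24 = 30
  -> A = 30
B = 24^29 mod 31  (bits of 29 = 11101)
  bit 0 = 1: r = r^2 * 24 mod 31 = 1^2 * 24 = 1*24 = 24
  bit 1 = 1: r = r^2 * 24 mod 31 = 24^2 * 24 = 18*24 = 29
  bit 2 = 1: r = r^2 * 24 mod 31 = 29^2 * 24 = 4*24 = 3
  bit 3 = 0: r = r^2 mod 31 = 3^2 = 9
  bit 4 = 1: r = r^2 * 24 mod 31 = 9^2 * 24 = 19*24 = 22
  -> B = 22
s = B^a = 22^15 mod 31  (bits of 15 = 1111)
  bit 0 = 1: r = r^2 * 22 mod 31 = 1^2 * 22 = 1*22 = 22
  bit 1 = 1: r = r^2 * 22 mod 31 = 22^2 * 22 = 19*22 = 15
  bit 2 = 1: r = r^2 * 22 mod 31 = 15^2 * 22 = 8*22 = 21
  bit 3 = 1: r = r^2 * 22 mod 31 = 21^2 * 22 = 7*22 = 30
  -> s = B^a = 30

Answer: 30 22 30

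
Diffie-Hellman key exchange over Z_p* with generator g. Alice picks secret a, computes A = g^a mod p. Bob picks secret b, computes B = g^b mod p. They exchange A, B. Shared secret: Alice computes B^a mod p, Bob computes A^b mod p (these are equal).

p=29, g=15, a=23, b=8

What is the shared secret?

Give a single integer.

Answer: 7

Derivation:
A = 15^23 mod 29  (bits of 23 = 10111)
  bit 0 = 1: r = r^2 * 15 mod 29 = 1^2 * 15 = 1*15 = 15
  bit 1 = 0: r = r^2 mod 29 = 15^2 = 22
  bit 2 = 1: r = r^2 * 15 mod 29 = 22^2 * 15 = 20*15 = 10
  bit 3 = 1: r = r^2 * 15 mod 29 = 10^2 * 15 = 13*15 = 21
  bit 4 = 1: r = r^2 * 15 mod 29 = 21^2 * 15 = 6*15 = 3
  -> A = 3
B = 15^8 mod 29  (bits of 8 = 1000)
  bit 0 = 1: r = r^2 * 15 mod 29 = 1^2 * 15 = 1*15 = 15
  bit 1 = 0: r = r^2 mod 29 = 15^2 = 22
  bit 2 = 0: r = r^2 mod 29 = 22^2 = 20
  bit 3 = 0: r = r^2 mod 29 = 20^2 = 23
  -> B = 23
s = B^a = 23^23 mod 29  (bits of 23 = 10111)
  bit 0 = 1: r = r^2 * 23 mod 29 = 1^2 * 23 = 1*23 = 23
  bit 1 = 0: r = r^2 mod 29 = 23^2 = 7
  bit 2 = 1: r = r^2 * 23 mod 29 = 7^2 * 23 = 20*23 = 25
  bit 3 = 1: r = r^2 * 23 mod 29 = 25^2 * 23 = 16*23 = 20
  bit 4 = 1: r = r^2 * 23 mod 29 = 20^2 * 23 = 23*23 = 7
  -> s = B^a = 7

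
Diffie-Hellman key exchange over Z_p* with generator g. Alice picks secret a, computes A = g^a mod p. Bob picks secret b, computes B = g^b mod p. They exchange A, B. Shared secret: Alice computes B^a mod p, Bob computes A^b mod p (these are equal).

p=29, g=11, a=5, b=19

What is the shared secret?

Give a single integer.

A = 11^5 mod 29  (bits of 5 = 101)
  bit 0 = 1: r = r^2 * 11 mod 29 = 1^2 * 11 = 1*11 = 11
  bit 1 = 0: r = r^2 mod 29 = 11^2 = 5
  bit 2 = 1: r = r^2 * 11 mod 29 = 5^2 * 11 = 25*11 = 14
  -> A = 14
B = 11^19 mod 29  (bits of 19 = 10011)
  bit 0 = 1: r = r^2 * 11 mod 29 = 1^2 * 11 = 1*11 = 11
  bit 1 = 0: r = r^2 mod 29 = 11^2 = 5
  bit 2 = 0: r = r^2 mod 29 = 5^2 = 25
  bit 3 = 1: r = r^2 * 11 mod 29 = 25^2 * 11 = 16*11 = 2
  bit 4 = 1: r = r^2 * 11 mod 29 = 2^2 * 11 = 4*11 = 15
  -> B = 15
s = B^a = 15^5 mod 29  (bits of 5 = 101)
  bit 0 = 1: r = r^2 * 15 mod 29 = 1^2 * 15 = 1*15 = 15
  bit 1 = 0: r = r^2 mod 29 = 15^2 = 22
  bit 2 = 1: r = r^2 * 15 mod 29 = 22^2 * 15 = 20*15 = 10
  -> s = B^a = 10

Answer: 10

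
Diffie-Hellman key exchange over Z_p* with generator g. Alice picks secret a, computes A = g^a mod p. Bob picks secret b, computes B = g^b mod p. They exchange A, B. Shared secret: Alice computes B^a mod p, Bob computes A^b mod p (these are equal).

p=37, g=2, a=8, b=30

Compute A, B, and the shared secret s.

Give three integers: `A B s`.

A = 2^8 mod 37  (bits of 8 = 1000)
  bit 0 = 1: r = r^2 * 2 mod 37 = 1^2 * 2 = 1*2 = 2
  bit 1 = 0: r = r^2 mod 37 = 2^2 = 4
  bit 2 = 0: r = r^2 mod 37 = 4^2 = 16
  bit 3 = 0: r = r^2 mod 37 = 16^2 = 34
  -> A = 34
B = 2^30 mod 37  (bits of 30 = 11110)
  bit 0 = 1: r = r^2 * 2 mod 37 = 1^2 * 2 = 1*2 = 2
  bit 1 = 1: r = r^2 * 2 mod 37 = 2^2 * 2 = 4*2 = 8
  bit 2 = 1: r = r^2 * 2 mod 37 = 8^2 * 2 = 27*2 = 17
  bit 3 = 1: r = r^2 * 2 mod 37 = 17^2 * 2 = 30*2 = 23
  bit 4 = 0: r = r^2 mod 37 = 23^2 = 11
  -> B = 11
s = B^a = 11^8 mod 37  (bits of 8 = 1000)
  bit 0 = 1: r = r^2 * 11 mod 37 = 1^2 * 11 = 1*11 = 11
  bit 1 = 0: r = r^2 mod 37 = 11^2 = 10
  bit 2 = 0: r = r^2 mod 37 = 10^2 = 26
  bit 3 = 0: r = r^2 mod 37 = 26^2 = 10
  -> s = B^a = 10

Answer: 34 11 10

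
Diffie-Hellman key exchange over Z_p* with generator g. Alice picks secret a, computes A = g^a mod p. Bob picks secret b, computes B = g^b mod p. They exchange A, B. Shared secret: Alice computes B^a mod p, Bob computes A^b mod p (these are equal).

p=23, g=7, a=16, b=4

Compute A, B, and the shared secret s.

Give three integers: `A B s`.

A = 7^16 mod 23  (bits of 16 = 10000)
  bit 0 = 1: r = r^2 * 7 mod 23 = 1^2 * 7 = 1*7 = 7
  bit 1 = 0: r = r^2 mod 23 = 7^2 = 3
  bit 2 = 0: r = r^2 mod 23 = 3^2 = 9
  bit 3 = 0: r = r^2 mod 23 = 9^2 = 12
  bit 4 = 0: r = r^2 mod 23 = 12^2 = 6
  -> A = 6
B = 7^4 mod 23  (bits of 4 = 100)
  bit 0 = 1: r = r^2 * 7 mod 23 = 1^2 * 7 = 1*7 = 7
  bit 1 = 0: r = r^2 mod 23 = 7^2 = 3
  bit 2 = 0: r = r^2 mod 23 = 3^2 = 9
  -> B = 9
s = B^a = 9^16 mod 23  (bits of 16 = 10000)
  bit 0 = 1: r = r^2 * 9 mod 23 = 1^2 * 9 = 1*9 = 9
  bit 1 = 0: r = r^2 mod 23 = 9^2 = 12
  bit 2 = 0: r = r^2 mod 23 = 12^2 = 6
  bit 3 = 0: r = r^2 mod 23 = 6^2 = 13
  bit 4 = 0: r = r^2 mod 23 = 13^2 = 8
  -> s = B^a = 8

Answer: 6 9 8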